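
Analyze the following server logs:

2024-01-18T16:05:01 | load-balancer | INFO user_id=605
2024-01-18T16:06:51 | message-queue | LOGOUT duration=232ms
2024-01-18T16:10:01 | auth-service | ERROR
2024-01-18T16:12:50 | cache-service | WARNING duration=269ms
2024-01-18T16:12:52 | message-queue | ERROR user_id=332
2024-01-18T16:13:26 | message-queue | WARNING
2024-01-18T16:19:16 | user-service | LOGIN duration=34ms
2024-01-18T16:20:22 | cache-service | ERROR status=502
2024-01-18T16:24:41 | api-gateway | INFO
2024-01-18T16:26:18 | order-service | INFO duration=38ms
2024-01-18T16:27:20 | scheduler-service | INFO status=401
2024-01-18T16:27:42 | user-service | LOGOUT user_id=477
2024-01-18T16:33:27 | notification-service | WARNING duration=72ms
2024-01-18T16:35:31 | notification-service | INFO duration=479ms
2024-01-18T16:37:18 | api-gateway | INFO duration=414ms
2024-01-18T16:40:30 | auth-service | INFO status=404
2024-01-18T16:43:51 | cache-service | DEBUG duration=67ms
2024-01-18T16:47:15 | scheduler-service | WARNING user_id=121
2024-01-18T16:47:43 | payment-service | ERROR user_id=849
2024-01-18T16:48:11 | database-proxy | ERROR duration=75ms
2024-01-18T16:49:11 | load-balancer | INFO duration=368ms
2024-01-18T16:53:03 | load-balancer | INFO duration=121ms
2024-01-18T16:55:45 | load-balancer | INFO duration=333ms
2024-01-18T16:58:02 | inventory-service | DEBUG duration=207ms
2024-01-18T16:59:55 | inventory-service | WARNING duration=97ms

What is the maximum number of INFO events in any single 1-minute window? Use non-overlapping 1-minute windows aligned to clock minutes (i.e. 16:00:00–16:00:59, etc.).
1

To find the burst window:

1. Divide the log period into non-overlapping 1-minute windows starting at 16:00
2. Count INFO events in each window
3. Find the window with maximum count
4. Maximum events in a window: 1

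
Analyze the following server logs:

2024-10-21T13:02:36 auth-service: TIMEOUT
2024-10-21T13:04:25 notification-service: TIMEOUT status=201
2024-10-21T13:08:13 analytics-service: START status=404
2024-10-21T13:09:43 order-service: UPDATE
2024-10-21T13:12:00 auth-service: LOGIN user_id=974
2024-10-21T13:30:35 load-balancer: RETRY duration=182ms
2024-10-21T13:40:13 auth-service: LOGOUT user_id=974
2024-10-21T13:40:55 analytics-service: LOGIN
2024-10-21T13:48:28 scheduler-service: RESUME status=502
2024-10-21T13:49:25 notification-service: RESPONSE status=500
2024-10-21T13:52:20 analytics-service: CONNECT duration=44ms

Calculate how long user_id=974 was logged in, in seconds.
1693

To calculate session duration:

1. Find LOGIN event for user_id=974: 2024-10-21T13:12:00
2. Find LOGOUT event for user_id=974: 2024-10-21T13:40:13
3. Session duration: 2024-10-21T13:40:13 - 2024-10-21T13:12:00 = 1693 seconds (28 minutes)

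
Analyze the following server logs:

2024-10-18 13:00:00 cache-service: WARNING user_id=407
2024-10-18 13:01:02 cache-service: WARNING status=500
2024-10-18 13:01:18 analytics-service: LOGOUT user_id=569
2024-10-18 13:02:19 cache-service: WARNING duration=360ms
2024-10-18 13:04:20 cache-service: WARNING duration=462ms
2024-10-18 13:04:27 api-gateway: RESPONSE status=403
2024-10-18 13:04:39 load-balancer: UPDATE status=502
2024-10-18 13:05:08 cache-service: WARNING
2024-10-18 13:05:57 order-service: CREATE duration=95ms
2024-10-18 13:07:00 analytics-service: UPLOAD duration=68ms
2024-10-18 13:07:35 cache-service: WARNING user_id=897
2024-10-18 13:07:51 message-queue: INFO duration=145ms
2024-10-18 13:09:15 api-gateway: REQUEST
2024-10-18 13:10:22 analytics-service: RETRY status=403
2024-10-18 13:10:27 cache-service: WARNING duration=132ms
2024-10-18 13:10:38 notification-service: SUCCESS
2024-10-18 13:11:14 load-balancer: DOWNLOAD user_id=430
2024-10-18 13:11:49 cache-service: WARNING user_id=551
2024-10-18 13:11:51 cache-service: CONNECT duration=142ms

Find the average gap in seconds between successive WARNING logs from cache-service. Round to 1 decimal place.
101.3

To calculate average interval:

1. Find all WARNING events for cache-service in order
2. Calculate time gaps between consecutive events
3. Compute mean of gaps: 709 / 7 = 101.3 seconds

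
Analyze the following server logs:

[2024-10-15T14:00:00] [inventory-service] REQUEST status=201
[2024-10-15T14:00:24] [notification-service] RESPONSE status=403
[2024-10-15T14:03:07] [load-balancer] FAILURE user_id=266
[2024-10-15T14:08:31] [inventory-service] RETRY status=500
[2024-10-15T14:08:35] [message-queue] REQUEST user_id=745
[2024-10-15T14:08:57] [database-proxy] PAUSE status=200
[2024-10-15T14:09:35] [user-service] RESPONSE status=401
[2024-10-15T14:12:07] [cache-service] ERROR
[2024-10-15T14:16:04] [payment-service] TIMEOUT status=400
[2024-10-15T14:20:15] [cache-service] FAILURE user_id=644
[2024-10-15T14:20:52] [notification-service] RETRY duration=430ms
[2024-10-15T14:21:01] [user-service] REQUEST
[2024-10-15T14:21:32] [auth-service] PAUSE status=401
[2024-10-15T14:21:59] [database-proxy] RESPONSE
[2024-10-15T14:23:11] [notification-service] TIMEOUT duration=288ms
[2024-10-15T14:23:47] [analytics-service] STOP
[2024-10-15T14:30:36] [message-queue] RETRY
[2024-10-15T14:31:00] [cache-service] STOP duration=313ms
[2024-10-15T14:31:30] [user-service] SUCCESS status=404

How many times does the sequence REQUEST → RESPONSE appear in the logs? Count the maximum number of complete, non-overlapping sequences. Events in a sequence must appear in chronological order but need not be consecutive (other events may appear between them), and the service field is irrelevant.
3

To count sequences:

1. Look for pattern: REQUEST → RESPONSE
2. Greedily scan the log in chronological order, matching each sequence element in turn (ignoring service)
3. Each time the full pattern completes, increment the count and restart matching from the next event
4. Complete non-overlapping sequences found: 3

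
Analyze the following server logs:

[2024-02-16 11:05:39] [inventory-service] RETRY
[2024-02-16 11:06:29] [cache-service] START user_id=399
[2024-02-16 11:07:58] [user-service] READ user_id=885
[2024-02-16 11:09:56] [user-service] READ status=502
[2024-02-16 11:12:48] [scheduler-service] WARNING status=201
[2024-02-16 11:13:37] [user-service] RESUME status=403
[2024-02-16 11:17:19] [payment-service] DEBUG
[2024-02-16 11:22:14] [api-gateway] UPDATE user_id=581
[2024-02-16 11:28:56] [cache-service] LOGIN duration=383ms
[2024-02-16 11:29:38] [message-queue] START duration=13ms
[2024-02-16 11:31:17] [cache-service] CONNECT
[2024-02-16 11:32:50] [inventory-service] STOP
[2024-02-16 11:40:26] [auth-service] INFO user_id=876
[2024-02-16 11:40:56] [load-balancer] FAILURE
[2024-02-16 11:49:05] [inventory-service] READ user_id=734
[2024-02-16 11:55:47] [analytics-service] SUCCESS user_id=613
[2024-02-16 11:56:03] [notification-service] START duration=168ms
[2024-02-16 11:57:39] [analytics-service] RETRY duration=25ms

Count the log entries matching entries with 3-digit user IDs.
6

To find matching entries:

1. Pattern to match: entries with 3-digit user IDs
2. Scan each log entry for the pattern
3. Count matches: 6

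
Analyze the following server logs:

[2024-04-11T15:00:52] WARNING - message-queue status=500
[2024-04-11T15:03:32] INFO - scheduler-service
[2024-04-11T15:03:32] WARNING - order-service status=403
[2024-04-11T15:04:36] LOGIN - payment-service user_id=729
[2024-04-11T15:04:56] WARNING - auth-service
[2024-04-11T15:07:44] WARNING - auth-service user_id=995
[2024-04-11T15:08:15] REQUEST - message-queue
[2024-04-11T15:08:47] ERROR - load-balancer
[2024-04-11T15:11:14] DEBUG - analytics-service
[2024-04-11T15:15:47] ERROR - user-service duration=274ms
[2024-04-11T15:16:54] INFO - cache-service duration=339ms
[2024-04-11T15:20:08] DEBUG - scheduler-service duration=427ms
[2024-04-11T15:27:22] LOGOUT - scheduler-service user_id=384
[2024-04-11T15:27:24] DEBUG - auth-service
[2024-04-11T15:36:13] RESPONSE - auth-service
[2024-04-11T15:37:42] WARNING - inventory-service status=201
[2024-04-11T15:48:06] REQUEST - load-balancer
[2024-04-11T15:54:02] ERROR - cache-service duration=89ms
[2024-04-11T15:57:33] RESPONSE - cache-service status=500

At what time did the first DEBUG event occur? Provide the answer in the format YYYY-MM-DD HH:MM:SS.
2024-04-11 15:11:14

To find the first event:

1. Filter for all DEBUG events
2. Sort by timestamp
3. Select the first one
4. Timestamp: 2024-04-11 15:11:14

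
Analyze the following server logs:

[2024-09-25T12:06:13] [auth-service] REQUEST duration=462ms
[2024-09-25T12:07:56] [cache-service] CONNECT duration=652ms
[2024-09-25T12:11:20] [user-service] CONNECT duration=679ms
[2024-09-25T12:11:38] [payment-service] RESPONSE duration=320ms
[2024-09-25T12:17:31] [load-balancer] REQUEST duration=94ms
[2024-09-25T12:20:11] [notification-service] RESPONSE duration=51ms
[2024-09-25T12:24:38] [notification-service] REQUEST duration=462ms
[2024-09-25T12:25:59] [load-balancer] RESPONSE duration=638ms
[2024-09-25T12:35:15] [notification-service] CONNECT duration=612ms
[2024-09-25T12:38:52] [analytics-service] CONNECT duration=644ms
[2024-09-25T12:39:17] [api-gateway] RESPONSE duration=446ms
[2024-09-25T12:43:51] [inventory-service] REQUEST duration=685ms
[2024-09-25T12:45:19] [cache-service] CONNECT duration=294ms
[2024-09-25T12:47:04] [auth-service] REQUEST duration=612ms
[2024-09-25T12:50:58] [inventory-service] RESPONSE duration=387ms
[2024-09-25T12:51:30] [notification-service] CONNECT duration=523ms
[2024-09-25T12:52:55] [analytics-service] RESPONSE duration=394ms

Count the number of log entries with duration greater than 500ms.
8

To count timeouts:

1. Threshold: 500ms
2. Extract duration from each log entry
3. Count entries where duration > 500
4. Timeout count: 8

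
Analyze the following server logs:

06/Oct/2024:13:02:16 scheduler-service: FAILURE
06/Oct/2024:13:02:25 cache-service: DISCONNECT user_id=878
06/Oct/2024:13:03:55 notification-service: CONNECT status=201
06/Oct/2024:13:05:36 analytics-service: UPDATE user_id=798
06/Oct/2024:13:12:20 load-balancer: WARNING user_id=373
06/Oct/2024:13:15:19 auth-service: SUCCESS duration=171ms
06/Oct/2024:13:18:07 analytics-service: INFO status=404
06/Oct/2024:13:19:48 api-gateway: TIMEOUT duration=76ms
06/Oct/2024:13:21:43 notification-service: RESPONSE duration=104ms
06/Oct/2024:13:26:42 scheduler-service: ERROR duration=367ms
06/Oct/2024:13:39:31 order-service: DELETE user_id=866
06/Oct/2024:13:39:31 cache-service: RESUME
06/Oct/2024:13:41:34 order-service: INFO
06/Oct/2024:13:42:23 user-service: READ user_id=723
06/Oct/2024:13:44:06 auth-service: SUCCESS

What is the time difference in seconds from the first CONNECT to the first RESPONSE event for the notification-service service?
1068

To find the time between events:

1. Locate the first CONNECT event for notification-service: 06/Oct/2024:13:03:55
2. Locate the first RESPONSE event for notification-service: 06/Oct/2024:13:21:43
3. Calculate the difference: 06/Oct/2024:13:21:43 - 06/Oct/2024:13:03:55 = 1068 seconds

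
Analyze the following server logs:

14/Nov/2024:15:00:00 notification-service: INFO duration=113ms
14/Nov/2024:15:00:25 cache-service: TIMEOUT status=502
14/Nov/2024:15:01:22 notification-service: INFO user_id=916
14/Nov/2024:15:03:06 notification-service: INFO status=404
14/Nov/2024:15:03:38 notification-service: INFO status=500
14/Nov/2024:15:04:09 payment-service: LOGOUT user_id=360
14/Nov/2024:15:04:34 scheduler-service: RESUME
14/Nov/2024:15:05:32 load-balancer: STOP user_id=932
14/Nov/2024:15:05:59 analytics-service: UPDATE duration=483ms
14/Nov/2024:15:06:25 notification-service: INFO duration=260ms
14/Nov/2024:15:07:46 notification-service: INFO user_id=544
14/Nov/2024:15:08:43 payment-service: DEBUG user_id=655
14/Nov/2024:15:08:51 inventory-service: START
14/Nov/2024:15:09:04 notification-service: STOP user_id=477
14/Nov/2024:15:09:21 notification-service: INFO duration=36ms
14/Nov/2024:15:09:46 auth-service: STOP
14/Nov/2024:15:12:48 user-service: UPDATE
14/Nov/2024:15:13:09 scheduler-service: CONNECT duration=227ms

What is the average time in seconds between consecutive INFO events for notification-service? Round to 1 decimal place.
93.5

To calculate average interval:

1. Find all INFO events for notification-service in order
2. Calculate time gaps between consecutive events
3. Compute mean of gaps: 561 / 6 = 93.5 seconds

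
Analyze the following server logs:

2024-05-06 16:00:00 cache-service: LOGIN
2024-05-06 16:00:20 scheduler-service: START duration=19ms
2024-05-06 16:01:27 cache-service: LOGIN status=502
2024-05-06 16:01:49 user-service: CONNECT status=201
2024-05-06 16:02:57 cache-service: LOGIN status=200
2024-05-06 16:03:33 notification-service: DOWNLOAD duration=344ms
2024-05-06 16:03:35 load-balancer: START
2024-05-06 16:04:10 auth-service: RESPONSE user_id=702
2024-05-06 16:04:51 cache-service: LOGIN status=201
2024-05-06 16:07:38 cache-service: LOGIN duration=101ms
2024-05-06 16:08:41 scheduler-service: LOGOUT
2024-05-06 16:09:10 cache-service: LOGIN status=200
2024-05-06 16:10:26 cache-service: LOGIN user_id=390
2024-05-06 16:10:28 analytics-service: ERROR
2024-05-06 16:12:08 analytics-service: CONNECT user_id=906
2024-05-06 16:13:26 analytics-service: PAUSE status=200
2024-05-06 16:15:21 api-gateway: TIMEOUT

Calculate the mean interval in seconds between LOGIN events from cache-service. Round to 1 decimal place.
104.3

To calculate average interval:

1. Find all LOGIN events for cache-service in order
2. Calculate time gaps between consecutive events
3. Compute mean of gaps: 626 / 6 = 104.3 seconds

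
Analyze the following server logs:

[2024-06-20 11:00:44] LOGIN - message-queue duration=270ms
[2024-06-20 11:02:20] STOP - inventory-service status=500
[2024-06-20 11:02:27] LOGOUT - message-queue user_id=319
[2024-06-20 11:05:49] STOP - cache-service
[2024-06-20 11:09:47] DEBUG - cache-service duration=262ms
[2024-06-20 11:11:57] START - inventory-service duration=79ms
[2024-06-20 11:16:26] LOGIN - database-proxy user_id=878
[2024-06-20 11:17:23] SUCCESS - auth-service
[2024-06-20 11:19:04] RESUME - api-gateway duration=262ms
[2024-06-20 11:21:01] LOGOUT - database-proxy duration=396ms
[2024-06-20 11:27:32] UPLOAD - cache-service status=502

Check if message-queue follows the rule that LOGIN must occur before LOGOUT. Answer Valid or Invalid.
Valid

To validate ordering:

1. Required order: LOGIN → LOGOUT
2. Rule: LOGIN must occur before LOGOUT
3. Check actual order of events for message-queue
4. Result: Valid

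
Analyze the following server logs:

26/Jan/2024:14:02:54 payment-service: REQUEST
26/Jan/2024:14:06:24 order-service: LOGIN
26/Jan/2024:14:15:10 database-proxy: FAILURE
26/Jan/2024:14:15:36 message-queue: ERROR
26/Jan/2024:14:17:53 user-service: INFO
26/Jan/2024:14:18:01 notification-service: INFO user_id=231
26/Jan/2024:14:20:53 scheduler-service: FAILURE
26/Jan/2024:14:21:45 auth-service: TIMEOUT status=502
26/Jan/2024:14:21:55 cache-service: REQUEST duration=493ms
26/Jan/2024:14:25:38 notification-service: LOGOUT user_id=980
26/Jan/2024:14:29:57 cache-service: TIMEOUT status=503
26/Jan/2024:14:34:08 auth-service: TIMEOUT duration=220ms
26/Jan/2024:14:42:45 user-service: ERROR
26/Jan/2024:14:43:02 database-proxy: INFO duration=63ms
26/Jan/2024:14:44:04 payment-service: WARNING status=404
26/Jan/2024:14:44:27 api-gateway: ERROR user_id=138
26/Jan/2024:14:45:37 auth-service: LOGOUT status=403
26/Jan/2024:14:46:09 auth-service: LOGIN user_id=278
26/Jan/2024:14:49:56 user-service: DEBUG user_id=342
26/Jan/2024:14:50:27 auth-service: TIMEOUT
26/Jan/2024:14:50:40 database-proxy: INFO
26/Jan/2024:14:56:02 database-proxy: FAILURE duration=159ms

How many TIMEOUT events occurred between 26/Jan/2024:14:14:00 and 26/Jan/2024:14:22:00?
1

To count events in the time window:

1. Window boundaries: 26/Jan/2024:14:14:00 to 26/Jan/2024:14:22:00
2. Filter for TIMEOUT events within this window
3. Count matching events: 1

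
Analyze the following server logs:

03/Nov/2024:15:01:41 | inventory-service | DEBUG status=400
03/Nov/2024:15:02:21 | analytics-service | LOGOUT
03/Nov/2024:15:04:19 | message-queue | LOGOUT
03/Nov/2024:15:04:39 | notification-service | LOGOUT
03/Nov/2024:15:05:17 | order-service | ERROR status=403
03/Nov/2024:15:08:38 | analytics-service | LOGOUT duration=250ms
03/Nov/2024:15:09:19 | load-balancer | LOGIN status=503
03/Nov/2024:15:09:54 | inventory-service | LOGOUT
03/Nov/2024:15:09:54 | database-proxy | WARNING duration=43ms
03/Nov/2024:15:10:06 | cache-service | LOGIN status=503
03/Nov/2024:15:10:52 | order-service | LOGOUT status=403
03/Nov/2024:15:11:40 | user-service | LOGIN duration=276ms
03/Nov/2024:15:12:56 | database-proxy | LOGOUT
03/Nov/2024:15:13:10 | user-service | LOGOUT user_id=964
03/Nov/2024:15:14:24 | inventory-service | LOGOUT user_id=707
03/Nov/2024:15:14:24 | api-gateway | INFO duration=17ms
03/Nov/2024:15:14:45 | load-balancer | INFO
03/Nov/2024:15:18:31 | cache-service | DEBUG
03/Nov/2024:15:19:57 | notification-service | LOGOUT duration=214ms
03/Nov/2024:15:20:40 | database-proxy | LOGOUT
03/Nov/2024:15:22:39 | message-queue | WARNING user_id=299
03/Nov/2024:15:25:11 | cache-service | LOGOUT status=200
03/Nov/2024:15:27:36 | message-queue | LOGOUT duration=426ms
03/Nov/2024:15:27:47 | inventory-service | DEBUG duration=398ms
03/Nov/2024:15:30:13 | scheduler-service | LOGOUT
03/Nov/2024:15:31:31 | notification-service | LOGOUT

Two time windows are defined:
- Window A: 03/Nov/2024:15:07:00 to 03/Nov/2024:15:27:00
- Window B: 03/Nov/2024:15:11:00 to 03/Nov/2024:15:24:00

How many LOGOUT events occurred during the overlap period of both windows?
5

To find overlap events:

1. Window A: 03/Nov/2024:15:07:00 to 03/Nov/2024:15:27:00
2. Window B: 03/Nov/2024:15:11:00 to 03/Nov/2024:15:24:00
3. Overlap period: 03/Nov/2024:15:11:00 to 03/Nov/2024:15:24:00
4. Count LOGOUT events in overlap: 5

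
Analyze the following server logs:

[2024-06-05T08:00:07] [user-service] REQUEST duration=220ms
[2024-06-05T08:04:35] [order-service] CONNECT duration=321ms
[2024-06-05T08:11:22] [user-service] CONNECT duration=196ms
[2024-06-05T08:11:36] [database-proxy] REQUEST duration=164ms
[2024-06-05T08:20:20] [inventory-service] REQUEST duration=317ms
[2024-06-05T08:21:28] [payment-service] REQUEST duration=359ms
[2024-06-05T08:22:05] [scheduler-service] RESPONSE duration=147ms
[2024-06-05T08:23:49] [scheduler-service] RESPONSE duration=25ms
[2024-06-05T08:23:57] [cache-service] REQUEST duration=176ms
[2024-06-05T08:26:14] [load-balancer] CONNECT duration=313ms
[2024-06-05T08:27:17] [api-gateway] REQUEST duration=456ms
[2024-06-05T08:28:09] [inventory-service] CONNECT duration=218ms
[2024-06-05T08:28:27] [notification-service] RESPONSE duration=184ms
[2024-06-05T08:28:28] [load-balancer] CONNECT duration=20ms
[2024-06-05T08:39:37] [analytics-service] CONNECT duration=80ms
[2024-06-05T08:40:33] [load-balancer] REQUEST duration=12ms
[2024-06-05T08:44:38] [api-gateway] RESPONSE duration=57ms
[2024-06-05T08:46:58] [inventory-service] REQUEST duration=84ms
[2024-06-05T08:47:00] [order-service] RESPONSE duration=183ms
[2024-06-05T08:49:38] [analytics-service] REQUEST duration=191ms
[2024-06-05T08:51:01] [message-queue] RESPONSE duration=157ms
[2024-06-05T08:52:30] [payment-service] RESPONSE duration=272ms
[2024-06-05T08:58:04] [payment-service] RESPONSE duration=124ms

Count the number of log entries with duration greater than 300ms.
5

To count timeouts:

1. Threshold: 300ms
2. Extract duration from each log entry
3. Count entries where duration > 300
4. Timeout count: 5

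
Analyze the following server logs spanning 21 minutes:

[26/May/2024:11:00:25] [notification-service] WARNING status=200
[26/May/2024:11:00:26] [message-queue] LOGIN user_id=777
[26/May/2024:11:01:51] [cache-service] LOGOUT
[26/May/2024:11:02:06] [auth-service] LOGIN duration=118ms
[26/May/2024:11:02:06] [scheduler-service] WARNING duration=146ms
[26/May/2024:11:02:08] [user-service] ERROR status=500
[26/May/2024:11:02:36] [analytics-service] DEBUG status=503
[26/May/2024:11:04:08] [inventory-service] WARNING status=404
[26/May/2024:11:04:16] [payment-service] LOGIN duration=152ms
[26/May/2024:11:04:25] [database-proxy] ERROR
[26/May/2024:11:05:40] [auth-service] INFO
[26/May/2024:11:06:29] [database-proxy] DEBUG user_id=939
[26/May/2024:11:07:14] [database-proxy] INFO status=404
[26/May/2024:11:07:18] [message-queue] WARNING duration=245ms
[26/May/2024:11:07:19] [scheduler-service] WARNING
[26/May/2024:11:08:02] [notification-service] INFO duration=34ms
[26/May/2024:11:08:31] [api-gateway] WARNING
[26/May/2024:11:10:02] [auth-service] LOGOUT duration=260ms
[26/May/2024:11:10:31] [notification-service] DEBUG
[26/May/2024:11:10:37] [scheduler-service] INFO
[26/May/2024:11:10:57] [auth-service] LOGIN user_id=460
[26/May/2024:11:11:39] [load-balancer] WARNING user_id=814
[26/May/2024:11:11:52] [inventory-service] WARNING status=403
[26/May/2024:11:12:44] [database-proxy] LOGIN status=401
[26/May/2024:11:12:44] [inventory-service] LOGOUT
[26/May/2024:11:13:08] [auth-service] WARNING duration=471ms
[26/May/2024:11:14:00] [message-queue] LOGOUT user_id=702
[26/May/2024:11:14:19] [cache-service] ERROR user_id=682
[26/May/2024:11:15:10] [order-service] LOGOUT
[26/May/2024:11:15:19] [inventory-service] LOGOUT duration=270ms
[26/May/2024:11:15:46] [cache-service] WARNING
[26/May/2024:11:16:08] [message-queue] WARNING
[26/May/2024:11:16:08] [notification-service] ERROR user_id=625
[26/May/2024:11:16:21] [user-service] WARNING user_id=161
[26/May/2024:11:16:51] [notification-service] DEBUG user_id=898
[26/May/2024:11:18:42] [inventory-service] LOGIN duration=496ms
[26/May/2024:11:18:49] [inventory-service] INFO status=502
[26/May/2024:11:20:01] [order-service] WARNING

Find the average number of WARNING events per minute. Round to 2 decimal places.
0.62

To calculate the rate:

1. Count total WARNING events: 13
2. Total time period: 21 minutes
3. Rate = 13 / 21 = 0.62 events per minute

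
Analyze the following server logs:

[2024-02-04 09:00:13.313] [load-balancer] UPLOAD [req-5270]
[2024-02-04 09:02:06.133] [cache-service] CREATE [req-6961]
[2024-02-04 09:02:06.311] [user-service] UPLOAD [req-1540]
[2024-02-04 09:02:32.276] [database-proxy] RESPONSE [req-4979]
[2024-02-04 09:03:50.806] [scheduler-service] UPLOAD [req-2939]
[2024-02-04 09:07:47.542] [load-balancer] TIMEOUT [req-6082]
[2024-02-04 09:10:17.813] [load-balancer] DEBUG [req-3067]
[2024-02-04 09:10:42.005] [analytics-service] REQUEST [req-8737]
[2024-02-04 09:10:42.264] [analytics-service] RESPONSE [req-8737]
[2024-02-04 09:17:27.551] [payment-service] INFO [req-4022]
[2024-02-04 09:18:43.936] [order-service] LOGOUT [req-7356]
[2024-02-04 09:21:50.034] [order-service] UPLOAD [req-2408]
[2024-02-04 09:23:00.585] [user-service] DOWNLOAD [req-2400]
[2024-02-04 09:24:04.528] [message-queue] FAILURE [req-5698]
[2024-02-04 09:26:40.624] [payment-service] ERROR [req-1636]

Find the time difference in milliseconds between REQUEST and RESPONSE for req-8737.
259

To calculate latency:

1. Find REQUEST with id req-8737: 2024-02-04 09:10:42.005
2. Find RESPONSE with id req-8737: 2024-02-04 09:10:42.264
3. Latency: 2024-02-04 09:10:42.264 - 2024-02-04 09:10:42.005 = 259ms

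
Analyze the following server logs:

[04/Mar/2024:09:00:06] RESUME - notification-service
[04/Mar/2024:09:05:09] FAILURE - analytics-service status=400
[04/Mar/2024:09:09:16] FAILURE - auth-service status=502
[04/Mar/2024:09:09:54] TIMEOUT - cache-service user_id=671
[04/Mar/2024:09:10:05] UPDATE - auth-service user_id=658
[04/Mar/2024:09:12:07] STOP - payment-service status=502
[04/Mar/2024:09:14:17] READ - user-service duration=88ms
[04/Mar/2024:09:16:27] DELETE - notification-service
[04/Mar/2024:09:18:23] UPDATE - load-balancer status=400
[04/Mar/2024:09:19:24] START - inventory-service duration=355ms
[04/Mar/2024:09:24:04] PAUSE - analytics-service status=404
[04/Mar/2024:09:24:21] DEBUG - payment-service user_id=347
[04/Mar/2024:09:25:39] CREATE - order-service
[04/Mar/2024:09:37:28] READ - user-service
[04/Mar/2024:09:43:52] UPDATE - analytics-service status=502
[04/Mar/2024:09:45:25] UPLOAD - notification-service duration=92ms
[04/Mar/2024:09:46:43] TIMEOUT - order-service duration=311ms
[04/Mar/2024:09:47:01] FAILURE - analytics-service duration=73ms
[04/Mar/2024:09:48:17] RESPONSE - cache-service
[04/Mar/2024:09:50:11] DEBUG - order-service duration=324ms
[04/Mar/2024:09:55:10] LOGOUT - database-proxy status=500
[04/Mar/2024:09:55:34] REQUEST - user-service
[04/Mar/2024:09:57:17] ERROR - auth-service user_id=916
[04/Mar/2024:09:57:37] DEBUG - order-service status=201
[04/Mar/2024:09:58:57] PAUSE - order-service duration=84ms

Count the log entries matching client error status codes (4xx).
3

To find matching entries:

1. Pattern to match: client error status codes (4xx)
2. Scan each log entry for the pattern
3. Count matches: 3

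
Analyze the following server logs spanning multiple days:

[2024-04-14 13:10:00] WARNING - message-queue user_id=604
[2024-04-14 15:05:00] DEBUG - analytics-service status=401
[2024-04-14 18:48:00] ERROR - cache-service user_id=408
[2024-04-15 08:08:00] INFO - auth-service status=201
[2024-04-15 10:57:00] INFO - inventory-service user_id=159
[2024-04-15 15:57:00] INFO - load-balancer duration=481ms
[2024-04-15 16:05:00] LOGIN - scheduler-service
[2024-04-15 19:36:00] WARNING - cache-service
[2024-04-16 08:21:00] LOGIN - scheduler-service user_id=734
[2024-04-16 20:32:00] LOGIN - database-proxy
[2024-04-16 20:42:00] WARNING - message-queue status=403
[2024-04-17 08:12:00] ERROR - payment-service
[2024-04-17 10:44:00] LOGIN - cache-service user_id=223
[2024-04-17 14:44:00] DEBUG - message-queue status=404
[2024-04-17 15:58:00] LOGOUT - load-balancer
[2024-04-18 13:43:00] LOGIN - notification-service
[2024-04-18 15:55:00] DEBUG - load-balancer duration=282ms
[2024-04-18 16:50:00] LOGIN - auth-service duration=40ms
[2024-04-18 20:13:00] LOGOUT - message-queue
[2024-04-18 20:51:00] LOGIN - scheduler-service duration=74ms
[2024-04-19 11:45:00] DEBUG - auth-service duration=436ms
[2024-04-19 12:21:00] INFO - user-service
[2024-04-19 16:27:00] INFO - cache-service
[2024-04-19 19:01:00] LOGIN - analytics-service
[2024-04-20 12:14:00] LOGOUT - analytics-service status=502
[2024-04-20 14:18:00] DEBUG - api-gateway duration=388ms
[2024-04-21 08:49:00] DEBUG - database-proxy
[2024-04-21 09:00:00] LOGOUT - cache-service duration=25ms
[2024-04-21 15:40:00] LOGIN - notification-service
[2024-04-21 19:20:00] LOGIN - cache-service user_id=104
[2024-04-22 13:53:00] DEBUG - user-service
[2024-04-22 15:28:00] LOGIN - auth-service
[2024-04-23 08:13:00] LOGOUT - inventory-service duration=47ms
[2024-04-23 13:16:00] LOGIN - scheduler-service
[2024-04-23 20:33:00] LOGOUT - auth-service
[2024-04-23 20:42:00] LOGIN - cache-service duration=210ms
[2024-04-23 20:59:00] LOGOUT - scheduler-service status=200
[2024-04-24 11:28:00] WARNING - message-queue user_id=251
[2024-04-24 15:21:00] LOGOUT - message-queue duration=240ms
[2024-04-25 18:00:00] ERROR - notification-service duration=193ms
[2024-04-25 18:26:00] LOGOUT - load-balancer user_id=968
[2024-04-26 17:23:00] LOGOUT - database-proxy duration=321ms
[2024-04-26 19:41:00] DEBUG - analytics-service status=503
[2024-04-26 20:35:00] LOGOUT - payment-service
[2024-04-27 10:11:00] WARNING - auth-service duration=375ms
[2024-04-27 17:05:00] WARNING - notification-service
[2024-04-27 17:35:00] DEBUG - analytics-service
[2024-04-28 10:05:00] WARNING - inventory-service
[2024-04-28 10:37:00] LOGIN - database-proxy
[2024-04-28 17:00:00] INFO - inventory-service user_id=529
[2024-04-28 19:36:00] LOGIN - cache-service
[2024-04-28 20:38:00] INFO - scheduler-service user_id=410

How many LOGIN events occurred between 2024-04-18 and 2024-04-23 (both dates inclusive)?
9

To filter by date range:

1. Date range: 2024-04-18 through 2024-04-23, both dates inclusive
2. Filter for LOGIN events whose date falls in this range
3. Count matching events: 9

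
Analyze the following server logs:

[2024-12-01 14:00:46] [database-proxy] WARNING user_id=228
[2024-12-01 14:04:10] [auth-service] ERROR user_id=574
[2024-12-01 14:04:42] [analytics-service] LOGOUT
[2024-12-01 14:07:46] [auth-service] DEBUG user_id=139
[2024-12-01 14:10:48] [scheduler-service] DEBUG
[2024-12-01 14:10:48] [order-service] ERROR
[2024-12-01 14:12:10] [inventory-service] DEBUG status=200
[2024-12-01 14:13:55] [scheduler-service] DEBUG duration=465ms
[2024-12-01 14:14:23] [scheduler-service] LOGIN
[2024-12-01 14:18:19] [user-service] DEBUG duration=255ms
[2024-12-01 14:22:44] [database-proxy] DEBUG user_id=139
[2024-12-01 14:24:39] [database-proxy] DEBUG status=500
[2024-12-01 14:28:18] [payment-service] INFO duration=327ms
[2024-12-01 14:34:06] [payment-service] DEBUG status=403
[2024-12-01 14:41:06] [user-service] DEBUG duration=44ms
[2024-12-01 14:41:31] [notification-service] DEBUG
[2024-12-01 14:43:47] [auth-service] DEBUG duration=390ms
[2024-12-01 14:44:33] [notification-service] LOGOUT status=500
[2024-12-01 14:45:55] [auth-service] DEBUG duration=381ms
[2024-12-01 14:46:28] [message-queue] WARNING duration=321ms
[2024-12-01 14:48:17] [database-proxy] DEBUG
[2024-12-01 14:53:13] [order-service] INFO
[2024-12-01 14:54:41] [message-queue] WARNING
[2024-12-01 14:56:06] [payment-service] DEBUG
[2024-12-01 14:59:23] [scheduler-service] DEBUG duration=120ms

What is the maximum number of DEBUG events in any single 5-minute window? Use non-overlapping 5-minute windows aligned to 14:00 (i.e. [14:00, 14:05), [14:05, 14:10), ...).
3

To find the burst window:

1. Divide the log period into non-overlapping 5-minute windows starting at 14:00
2. Count DEBUG events in each window
3. Find the window with maximum count
4. Maximum events in a window: 3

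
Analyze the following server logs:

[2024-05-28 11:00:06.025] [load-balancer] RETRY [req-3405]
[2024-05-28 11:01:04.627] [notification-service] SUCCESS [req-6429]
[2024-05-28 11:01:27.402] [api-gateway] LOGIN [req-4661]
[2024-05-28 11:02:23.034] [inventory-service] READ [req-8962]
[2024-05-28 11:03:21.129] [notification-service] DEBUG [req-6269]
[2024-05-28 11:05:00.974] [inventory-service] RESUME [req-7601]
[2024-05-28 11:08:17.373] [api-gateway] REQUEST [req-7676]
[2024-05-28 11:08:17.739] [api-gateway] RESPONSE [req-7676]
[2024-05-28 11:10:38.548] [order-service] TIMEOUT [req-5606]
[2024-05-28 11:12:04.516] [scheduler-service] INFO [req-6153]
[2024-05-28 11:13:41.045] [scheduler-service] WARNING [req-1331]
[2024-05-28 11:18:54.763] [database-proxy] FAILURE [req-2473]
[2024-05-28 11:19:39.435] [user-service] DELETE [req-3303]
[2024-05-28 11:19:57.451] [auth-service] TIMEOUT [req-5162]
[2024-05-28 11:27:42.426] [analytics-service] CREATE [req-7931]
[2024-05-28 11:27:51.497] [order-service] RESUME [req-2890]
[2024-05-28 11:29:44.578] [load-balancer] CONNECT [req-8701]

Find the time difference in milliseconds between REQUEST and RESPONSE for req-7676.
366

To calculate latency:

1. Find REQUEST with id req-7676: 2024-05-28 11:08:17.373
2. Find RESPONSE with id req-7676: 2024-05-28 11:08:17.739
3. Latency: 2024-05-28 11:08:17.739 - 2024-05-28 11:08:17.373 = 366ms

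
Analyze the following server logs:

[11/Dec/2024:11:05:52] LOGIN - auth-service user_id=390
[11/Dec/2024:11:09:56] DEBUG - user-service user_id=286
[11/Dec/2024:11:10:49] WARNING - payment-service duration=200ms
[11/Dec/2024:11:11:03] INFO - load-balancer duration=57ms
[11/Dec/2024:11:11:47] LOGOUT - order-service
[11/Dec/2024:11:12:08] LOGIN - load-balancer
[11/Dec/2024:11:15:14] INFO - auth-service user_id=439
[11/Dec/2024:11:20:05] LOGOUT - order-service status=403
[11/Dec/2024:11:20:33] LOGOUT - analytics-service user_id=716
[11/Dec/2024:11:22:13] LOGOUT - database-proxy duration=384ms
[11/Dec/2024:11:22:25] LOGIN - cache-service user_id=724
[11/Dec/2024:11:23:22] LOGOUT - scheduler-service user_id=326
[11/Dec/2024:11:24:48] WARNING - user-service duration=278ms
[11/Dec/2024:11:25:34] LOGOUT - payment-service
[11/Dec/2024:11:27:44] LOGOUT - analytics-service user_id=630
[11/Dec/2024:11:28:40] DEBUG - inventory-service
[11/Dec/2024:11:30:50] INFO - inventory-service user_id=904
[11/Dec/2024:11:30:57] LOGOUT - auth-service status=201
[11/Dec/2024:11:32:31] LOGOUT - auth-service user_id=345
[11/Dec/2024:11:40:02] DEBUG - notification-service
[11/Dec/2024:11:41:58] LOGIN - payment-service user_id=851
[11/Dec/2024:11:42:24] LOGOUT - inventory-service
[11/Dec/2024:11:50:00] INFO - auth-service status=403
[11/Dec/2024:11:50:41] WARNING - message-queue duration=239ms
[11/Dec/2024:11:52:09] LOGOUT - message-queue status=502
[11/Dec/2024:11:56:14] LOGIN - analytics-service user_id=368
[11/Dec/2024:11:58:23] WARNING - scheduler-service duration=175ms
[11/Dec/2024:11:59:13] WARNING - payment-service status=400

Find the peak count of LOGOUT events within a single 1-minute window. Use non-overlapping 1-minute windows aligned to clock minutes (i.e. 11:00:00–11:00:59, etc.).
2

To find the burst window:

1. Divide the log period into non-overlapping 1-minute windows starting at 11:00
2. Count LOGOUT events in each window
3. Find the window with maximum count
4. Maximum events in a window: 2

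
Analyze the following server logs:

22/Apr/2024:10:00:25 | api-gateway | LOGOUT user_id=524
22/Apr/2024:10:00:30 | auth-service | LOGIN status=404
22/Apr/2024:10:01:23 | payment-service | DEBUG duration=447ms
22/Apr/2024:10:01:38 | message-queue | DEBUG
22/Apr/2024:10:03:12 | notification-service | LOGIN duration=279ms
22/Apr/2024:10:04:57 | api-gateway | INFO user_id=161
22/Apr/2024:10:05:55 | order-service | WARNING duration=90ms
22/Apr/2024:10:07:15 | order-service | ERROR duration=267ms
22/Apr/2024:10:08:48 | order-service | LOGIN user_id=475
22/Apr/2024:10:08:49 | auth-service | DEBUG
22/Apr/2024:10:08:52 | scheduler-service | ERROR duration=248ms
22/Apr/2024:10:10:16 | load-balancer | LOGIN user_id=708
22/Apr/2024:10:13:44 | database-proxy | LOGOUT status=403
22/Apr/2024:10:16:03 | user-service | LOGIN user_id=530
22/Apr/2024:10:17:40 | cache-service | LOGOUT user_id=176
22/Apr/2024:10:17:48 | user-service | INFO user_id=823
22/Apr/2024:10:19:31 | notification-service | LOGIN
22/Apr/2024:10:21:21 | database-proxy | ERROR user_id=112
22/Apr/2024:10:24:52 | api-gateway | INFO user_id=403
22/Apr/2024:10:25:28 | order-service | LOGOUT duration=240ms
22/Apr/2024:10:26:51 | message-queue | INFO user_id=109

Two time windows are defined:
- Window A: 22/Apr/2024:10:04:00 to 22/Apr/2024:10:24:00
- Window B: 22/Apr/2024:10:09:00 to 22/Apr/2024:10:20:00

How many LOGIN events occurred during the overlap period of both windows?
3

To find overlap events:

1. Window A: 22/Apr/2024:10:04:00 to 22/Apr/2024:10:24:00
2. Window B: 22/Apr/2024:10:09:00 to 22/Apr/2024:10:20:00
3. Overlap period: 22/Apr/2024:10:09:00 to 22/Apr/2024:10:20:00
4. Count LOGIN events in overlap: 3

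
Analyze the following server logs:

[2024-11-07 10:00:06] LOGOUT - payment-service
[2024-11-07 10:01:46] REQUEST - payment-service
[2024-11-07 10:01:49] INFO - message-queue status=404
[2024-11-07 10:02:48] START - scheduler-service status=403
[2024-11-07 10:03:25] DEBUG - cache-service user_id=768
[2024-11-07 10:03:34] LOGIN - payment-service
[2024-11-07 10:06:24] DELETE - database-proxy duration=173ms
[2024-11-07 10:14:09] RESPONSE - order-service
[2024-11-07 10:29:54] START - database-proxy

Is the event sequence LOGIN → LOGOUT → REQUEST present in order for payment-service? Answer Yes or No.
No

To verify sequence order:

1. Find all events in sequence LOGIN → LOGOUT → REQUEST for payment-service
2. Extract their timestamps
3. Check if timestamps are in ascending order
4. Result: No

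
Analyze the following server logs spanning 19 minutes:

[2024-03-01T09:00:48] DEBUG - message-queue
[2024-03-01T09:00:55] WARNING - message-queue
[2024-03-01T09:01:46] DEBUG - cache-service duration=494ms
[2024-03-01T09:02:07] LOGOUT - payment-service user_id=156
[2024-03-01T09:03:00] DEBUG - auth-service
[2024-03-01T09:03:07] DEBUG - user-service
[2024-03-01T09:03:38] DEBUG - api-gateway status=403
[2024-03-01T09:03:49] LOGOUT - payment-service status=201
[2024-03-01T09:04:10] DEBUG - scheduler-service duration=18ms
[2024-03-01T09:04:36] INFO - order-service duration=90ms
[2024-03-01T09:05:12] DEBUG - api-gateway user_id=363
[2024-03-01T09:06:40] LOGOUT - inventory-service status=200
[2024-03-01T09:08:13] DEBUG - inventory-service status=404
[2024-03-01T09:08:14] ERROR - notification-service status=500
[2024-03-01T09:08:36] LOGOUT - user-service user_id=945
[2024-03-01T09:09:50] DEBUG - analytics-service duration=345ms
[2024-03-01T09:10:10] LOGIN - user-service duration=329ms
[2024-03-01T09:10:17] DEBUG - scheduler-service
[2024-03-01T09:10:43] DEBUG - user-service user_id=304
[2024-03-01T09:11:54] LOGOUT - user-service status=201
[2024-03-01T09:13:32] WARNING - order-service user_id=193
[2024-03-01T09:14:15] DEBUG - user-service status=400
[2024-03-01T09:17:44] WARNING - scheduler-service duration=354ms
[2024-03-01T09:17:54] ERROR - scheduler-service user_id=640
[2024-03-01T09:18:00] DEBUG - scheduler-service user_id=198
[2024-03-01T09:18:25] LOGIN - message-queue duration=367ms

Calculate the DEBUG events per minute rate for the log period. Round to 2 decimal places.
0.68

To calculate the rate:

1. Count total DEBUG events: 13
2. Total time period: 19 minutes
3. Rate = 13 / 19 = 0.68 events per minute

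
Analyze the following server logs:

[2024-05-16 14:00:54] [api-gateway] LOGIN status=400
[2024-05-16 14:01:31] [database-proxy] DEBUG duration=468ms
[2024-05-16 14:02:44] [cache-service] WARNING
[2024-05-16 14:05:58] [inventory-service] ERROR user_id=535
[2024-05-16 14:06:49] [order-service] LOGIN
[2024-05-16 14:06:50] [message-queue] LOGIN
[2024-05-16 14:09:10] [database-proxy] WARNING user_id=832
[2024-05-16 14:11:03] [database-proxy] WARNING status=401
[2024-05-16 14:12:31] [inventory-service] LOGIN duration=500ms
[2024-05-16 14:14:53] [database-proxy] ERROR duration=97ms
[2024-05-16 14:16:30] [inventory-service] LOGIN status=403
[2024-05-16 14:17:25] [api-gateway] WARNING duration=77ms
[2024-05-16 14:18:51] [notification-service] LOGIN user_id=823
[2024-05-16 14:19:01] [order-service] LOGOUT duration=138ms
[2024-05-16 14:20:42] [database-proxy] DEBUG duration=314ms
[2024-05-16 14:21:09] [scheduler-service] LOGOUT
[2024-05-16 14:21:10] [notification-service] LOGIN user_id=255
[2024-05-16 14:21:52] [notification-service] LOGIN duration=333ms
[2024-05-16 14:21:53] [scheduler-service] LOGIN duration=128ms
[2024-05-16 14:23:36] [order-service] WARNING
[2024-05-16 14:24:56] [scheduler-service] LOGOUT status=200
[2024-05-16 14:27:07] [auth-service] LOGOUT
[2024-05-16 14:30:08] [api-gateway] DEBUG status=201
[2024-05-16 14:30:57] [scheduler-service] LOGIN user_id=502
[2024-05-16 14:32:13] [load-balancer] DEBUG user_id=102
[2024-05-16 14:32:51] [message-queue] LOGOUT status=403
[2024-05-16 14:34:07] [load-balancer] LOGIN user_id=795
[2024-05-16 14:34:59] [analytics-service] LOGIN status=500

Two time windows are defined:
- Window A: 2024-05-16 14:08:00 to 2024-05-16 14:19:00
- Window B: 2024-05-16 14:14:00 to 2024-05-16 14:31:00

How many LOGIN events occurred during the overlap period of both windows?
2

To find overlap events:

1. Window A: 2024-05-16 14:08:00 to 2024-05-16 14:19:00
2. Window B: 2024-05-16 14:14:00 to 2024-05-16 14:31:00
3. Overlap period: 2024-05-16 14:14:00 to 2024-05-16 14:19:00
4. Count LOGIN events in overlap: 2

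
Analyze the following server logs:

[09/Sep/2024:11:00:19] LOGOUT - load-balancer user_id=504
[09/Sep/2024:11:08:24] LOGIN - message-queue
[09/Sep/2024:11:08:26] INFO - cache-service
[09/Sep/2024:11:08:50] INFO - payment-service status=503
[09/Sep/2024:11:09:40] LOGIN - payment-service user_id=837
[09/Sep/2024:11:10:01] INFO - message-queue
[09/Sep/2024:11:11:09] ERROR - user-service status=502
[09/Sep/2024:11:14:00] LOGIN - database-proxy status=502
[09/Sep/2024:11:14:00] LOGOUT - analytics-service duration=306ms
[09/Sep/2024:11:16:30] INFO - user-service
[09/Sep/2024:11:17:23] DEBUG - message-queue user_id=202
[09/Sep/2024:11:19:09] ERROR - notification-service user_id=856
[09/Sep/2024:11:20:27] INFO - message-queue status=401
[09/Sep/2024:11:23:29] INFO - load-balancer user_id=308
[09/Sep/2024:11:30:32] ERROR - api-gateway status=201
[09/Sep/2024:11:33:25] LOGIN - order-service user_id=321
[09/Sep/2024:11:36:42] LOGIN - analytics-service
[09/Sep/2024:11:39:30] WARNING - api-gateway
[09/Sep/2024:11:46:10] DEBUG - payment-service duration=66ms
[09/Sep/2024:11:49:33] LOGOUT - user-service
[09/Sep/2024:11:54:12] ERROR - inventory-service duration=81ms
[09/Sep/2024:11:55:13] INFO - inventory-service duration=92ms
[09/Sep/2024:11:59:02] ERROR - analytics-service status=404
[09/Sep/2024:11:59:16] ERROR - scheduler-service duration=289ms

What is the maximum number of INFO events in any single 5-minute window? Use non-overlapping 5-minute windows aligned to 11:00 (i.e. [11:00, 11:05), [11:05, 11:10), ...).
2

To find the burst window:

1. Divide the log period into non-overlapping 5-minute windows starting at 11:00
2. Count INFO events in each window
3. Find the window with maximum count
4. Maximum events in a window: 2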